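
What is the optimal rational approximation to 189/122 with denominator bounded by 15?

17/11

Expand x = 189/122 as a continued fraction with the Euclidean algorithm:
  189 = 1*122 + 67, so a_0 = 1.
  122 = 1*67 + 55, so a_1 = 1.
  67 = 1*55 + 12, so a_2 = 1.
  55 = 4*12 + 7, so a_3 = 4.
  12 = 1*7 + 5, so a_4 = 1.
  7 = 1*5 + 2, so a_5 = 1.
  5 = 2*2 + 1, so a_6 = 2.
  2 = 2*1 + 0, so a_7 = 2.
so x = [1; 1, 1, 4, 1, 1, 2, 2].
Convergents (p_i = a_i*p_{i-1} + p_{i-2}, q_i = a_i*q_{i-1} + q_{i-2} with p_{-2}=0, p_{-1}=1, q_{-2}=1, q_{-1}=0), until the denominator exceeds 15:
  i=0: a_0=1, p_0 = 1*1 + 0 = 1, q_0 = 1*0 + 1 = 1.
  i=1: a_1=1, p_1 = 1*1 + 1 = 2, q_1 = 1*1 + 0 = 1.
  i=2: a_2=1, p_2 = 1*2 + 1 = 3, q_2 = 1*1 + 1 = 2.
  i=3: a_3=4, p_3 = 4*3 + 2 = 14, q_3 = 4*2 + 1 = 9.
  i=4: a_4=1, p_4 = 1*14 + 3 = 17, q_4 = 1*9 + 2 = 11.
  i=5: a_5=1, p_5 = 1*17 + 14 = 31, q_5 = 1*11 + 9 = 20.
q_5 = 20 > 15, so the last convergent with denominator <= 15 is p_4/q_4 = 17/11.
The closest fraction with denominator <= 15 is either p_4/q_4 or the intermediate fraction (k*p_4 + p_3)/(k*q_4 + q_3) with the largest k >= 1 whose denominator stays <= 15; these approach x as k grows, and every other convergent or intermediate fraction in range is farther away.
Largest k: floor((15 - q_3)/q_4) = floor((15 - 9)/11) = 0.
Since k = 0, no intermediate fraction beyond p_4/q_4 has denominator <= 15, so the convergent 17/11 is the closest (its error is |189*11 - 17*122|/(122*11) = 5/1342).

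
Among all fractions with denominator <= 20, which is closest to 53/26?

41/20

Expand x = 53/26 as a continued fraction with the Euclidean algorithm:
  53 = 2*26 + 1, so a_0 = 2.
  26 = 26*1 + 0, so a_1 = 26.
so x = [2; 26].
Convergents (p_i = a_i*p_{i-1} + p_{i-2}, q_i = a_i*q_{i-1} + q_{i-2} with p_{-2}=0, p_{-1}=1, q_{-2}=1, q_{-1}=0), until the denominator exceeds 20:
  i=0: a_0=2, p_0 = 2*1 + 0 = 2, q_0 = 2*0 + 1 = 1.
  i=1: a_1=26, p_1 = 26*2 + 1 = 53, q_1 = 26*1 + 0 = 26.
q_1 = 26 > 20, so the last convergent with denominator <= 20 is p_0/q_0 = 2/1.
The closest fraction with denominator <= 20 is either p_0/q_0 or the intermediate fraction (k*p_0 + p_{-1})/(k*q_0 + q_{-1}) with the largest k >= 1 whose denominator stays <= 20; these approach x as k grows, and every other convergent or intermediate fraction in range is farther away.
Largest k: floor((20 - q_{-1})/q_0) = floor((20 - 0)/1) = 20 (using the seeds p_{-1} = 1, q_{-1} = 0).
That gives (20*2 + 1)/(20*1 + 0) = 41/20.
Compare the errors: |x - 2/1| = |53*1 - 2*26|/(26*1) = 1/26, and |x - 41/20| = |53*20 - 41*26|/(26*20) = 6/520.
Cross-multiplying, 6*26 = 156 < 520 = 1*520, so 6/520 is smaller: the intermediate fraction 41/20 is closer to x than 2/1.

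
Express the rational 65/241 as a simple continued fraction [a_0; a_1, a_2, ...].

Run the Euclidean algorithm on 65 and 241; the successive quotients are the partial quotients a_0, a_1, ... (each step inverts the fractional part left over by the previous one):
  65 = 0*241 + 65, so a_0 = 0.
  241 = 3*65 + 46, so a_1 = 3.
  65 = 1*46 + 19, so a_2 = 1.
  46 = 2*19 + 8, so a_3 = 2.
  19 = 2*8 + 3, so a_4 = 2.
  8 = 2*3 + 2, so a_5 = 2.
  3 = 1*2 + 1, so a_6 = 1.
  2 = 2*1 + 0, so a_7 = 2.
The remainder reaches 0 after 8 divisions, so the expansion has 8 partial quotients, read off in order.

[0; 3, 1, 2, 2, 2, 1, 2]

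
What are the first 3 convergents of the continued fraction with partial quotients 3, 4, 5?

3/1, 13/4, 68/21

Using the convergent recurrence p_i = a_i*p_{i-1} + p_{i-2}, q_i = a_i*q_{i-1} + q_{i-2} with p_{-2}=0, p_{-1}=1, q_{-2}=1, q_{-1}=0:
  i=0: a_0=3, p_0 = 3*1 + 0 = 3, q_0 = 3*0 + 1 = 1.
  i=1: a_1=4, p_1 = 4*3 + 1 = 13, q_1 = 4*1 + 0 = 4.
  i=2: a_2=5, p_2 = 5*13 + 3 = 68, q_2 = 5*4 + 1 = 21.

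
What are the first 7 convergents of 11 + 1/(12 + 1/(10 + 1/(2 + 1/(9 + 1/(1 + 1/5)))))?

11/1, 133/12, 1341/121, 2815/254, 26676/2407, 29491/2661, 174131/15712

Using the convergent recurrence p_i = a_i*p_{i-1} + p_{i-2}, q_i = a_i*q_{i-1} + q_{i-2} with p_{-2}=0, p_{-1}=1, q_{-2}=1, q_{-1}=0:
  i=0: a_0=11, p_0 = 11*1 + 0 = 11, q_0 = 11*0 + 1 = 1.
  i=1: a_1=12, p_1 = 12*11 + 1 = 133, q_1 = 12*1 + 0 = 12.
  i=2: a_2=10, p_2 = 10*133 + 11 = 1341, q_2 = 10*12 + 1 = 121.
  i=3: a_3=2, p_3 = 2*1341 + 133 = 2815, q_3 = 2*121 + 12 = 254.
  i=4: a_4=9, p_4 = 9*2815 + 1341 = 26676, q_4 = 9*254 + 121 = 2407.
  i=5: a_5=1, p_5 = 1*26676 + 2815 = 29491, q_5 = 1*2407 + 254 = 2661.
  i=6: a_6=5, p_6 = 5*29491 + 26676 = 174131, q_6 = 5*2661 + 2407 = 15712.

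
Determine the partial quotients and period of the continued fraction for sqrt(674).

Write x_i = (sqrt(674) + m_i)/d_i with (m_0, d_0) = (0, 1). a_0 = floor(sqrt(674)) = 25, since 25^2 = 625 <= 674 < 676 = 26^2.
Iterate m_{i+1} = d_i*a_i - m_i, d_{i+1} = (674 - m_{i+1}^2)/d_i, a_{i+1} = floor((a_0 + m_{i+1})/d_{i+1}):
  m_1 = 1*25 - 0 = 25, d_1 = (674 - 25^2)/1 = 49/1 = 49, a_1 = floor((25 + 25)/49) = 1.
  m_2 = 49*1 - 25 = 24, d_2 = (674 - 24^2)/49 = 98/49 = 2, a_2 = floor((25 + 24)/2) = 24.
  m_3 = 2*24 - 24 = 24, d_3 = (674 - 24^2)/2 = 98/2 = 49, a_3 = floor((25 + 24)/49) = 1.
  m_4 = 49*1 - 24 = 25, d_4 = (674 - 25^2)/49 = 49/49 = 1, a_4 = floor((25 + 25)/1) = 50.
  m_5 = 1*50 - 25 = 25, d_5 = (674 - 25^2)/1 = 49/1 = 49: (m_5, d_5) = (m_1, d_1) = (25, 49), so from here the quotients repeat a_1, ..., a_4; the period length is 4.
Hence the expansion of sqrt(674) is a_0 = 25 followed by the repeating block 1, 24, 1, 50 (period 4).

[25; (1, 24, 1, 50)]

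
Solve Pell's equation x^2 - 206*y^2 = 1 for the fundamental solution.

(x, y) = (59535, 4148)

First expand sqrt(206) as a continued fraction. With x_i = (sqrt(206) + m_i)/d_i and (m_0, d_0) = (0, 1): a_0 = floor(sqrt(206)) = 14, since 14^2 = 196 <= 206 < 225 = 15^2.
Iterate m_{i+1} = d_i*a_i - m_i, d_{i+1} = (206 - m_{i+1}^2)/d_i, a_{i+1} = floor((a_0 + m_{i+1})/d_{i+1}):
  m_1 = 1*14 - 0 = 14, d_1 = (206 - 14^2)/1 = 10/1 = 10, a_1 = floor((14 + 14)/10) = 2.
  m_2 = 10*2 - 14 = 6, d_2 = (206 - 6^2)/10 = 170/10 = 17, a_2 = floor((14 + 6)/17) = 1.
  m_3 = 17*1 - 6 = 11, d_3 = (206 - 11^2)/17 = 85/17 = 5, a_3 = floor((14 + 11)/5) = 5.
  m_4 = 5*5 - 11 = 14, d_4 = (206 - 14^2)/5 = 10/5 = 2, a_4 = floor((14 + 14)/2) = 14.
  m_5 = 2*14 - 14 = 14, d_5 = (206 - 14^2)/2 = 10/2 = 5, a_5 = floor((14 + 14)/5) = 5.
  m_6 = 5*5 - 14 = 11, d_6 = (206 - 11^2)/5 = 85/5 = 17, a_6 = floor((14 + 11)/17) = 1.
  m_7 = 17*1 - 11 = 6, d_7 = (206 - 6^2)/17 = 170/17 = 10, a_7 = floor((14 + 6)/10) = 2.
  m_8 = 10*2 - 6 = 14, d_8 = (206 - 14^2)/10 = 10/10 = 1, a_8 = floor((14 + 14)/1) = 28.
  m_9 = 1*28 - 14 = 14, d_9 = (206 - 14^2)/1 = 10/1 = 10: (m_9, d_9) = (m_1, d_1) = (14, 10), so from here the quotients repeat a_1, ..., a_8; the period length is 8.
So sqrt(206) = [14; (2, 1, 5, 14, 5, 1, 2, 28)] with period length k = 8.
k is even, so the fundamental solution of x^2 - 206y^2 = 1 is (p_{k-1}, q_{k-1}) = (p_7, q_7); compute convergents through index 7.
Convergents (p_i = a_i*p_{i-1} + p_{i-2}, q_i = a_i*q_{i-1} + q_{i-2} with p_{-2}=0, p_{-1}=1, q_{-2}=1, q_{-1}=0):
  i=0: a_0=14, p_0 = 14*1 + 0 = 14, q_0 = 14*0 + 1 = 1.
  i=1: a_1=2, p_1 = 2*14 + 1 = 29, q_1 = 2*1 + 0 = 2.
  i=2: a_2=1, p_2 = 1*29 + 14 = 43, q_2 = 1*2 + 1 = 3.
  i=3: a_3=5, p_3 = 5*43 + 29 = 244, q_3 = 5*3 + 2 = 17.
  i=4: a_4=14, p_4 = 14*244 + 43 = 3459, q_4 = 14*17 + 3 = 241.
  i=5: a_5=5, p_5 = 5*3459 + 244 = 17539, q_5 = 5*241 + 17 = 1222.
  i=6: a_6=1, p_6 = 1*17539 + 3459 = 20998, q_6 = 1*1222 + 241 = 1463.
  i=7: a_7=2, p_7 = 2*20998 + 17539 = 59535, q_7 = 2*1463 + 1222 = 4148.
Check: 59535^2 - 206*4148^2 = 3544416225 - 3544416224 = 1, so (x, y) = (59535, 4148) solves the equation, and by the theorem it is the least positive solution.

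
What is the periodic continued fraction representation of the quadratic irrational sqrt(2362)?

[48; (1, 1, 1, 1, 96)]

Write x_i = (sqrt(2362) + m_i)/d_i with (m_0, d_0) = (0, 1). a_0 = floor(sqrt(2362)) = 48, since 48^2 = 2304 <= 2362 < 2401 = 49^2.
Iterate m_{i+1} = d_i*a_i - m_i, d_{i+1} = (2362 - m_{i+1}^2)/d_i, a_{i+1} = floor((a_0 + m_{i+1})/d_{i+1}):
  m_1 = 1*48 - 0 = 48, d_1 = (2362 - 48^2)/1 = 58/1 = 58, a_1 = floor((48 + 48)/58) = 1.
  m_2 = 58*1 - 48 = 10, d_2 = (2362 - 10^2)/58 = 2262/58 = 39, a_2 = floor((48 + 10)/39) = 1.
  m_3 = 39*1 - 10 = 29, d_3 = (2362 - 29^2)/39 = 1521/39 = 39, a_3 = floor((48 + 29)/39) = 1.
  m_4 = 39*1 - 29 = 10, d_4 = (2362 - 10^2)/39 = 2262/39 = 58, a_4 = floor((48 + 10)/58) = 1.
  m_5 = 58*1 - 10 = 48, d_5 = (2362 - 48^2)/58 = 58/58 = 1, a_5 = floor((48 + 48)/1) = 96.
  m_6 = 1*96 - 48 = 48, d_6 = (2362 - 48^2)/1 = 58/1 = 58: (m_6, d_6) = (m_1, d_1) = (48, 58), so from here the quotients repeat a_1, ..., a_5; the period length is 5.
Hence the expansion of sqrt(2362) is a_0 = 48 followed by the repeating block 1, 1, 1, 1, 96 (period 5).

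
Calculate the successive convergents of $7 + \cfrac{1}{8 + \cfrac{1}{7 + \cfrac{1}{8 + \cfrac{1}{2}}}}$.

Using the convergent recurrence p_i = a_i*p_{i-1} + p_{i-2}, q_i = a_i*q_{i-1} + q_{i-2} with p_{-2}=0, p_{-1}=1, q_{-2}=1, q_{-1}=0:
  i=0: a_0=7, p_0 = 7*1 + 0 = 7, q_0 = 7*0 + 1 = 1.
  i=1: a_1=8, p_1 = 8*7 + 1 = 57, q_1 = 8*1 + 0 = 8.
  i=2: a_2=7, p_2 = 7*57 + 7 = 406, q_2 = 7*8 + 1 = 57.
  i=3: a_3=8, p_3 = 8*406 + 57 = 3305, q_3 = 8*57 + 8 = 464.
  i=4: a_4=2, p_4 = 2*3305 + 406 = 7016, q_4 = 2*464 + 57 = 985.

7/1, 57/8, 406/57, 3305/464, 7016/985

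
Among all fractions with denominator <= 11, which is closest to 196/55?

25/7

Expand x = 196/55 as a continued fraction with the Euclidean algorithm:
  196 = 3*55 + 31, so a_0 = 3.
  55 = 1*31 + 24, so a_1 = 1.
  31 = 1*24 + 7, so a_2 = 1.
  24 = 3*7 + 3, so a_3 = 3.
  7 = 2*3 + 1, so a_4 = 2.
  3 = 3*1 + 0, so a_5 = 3.
so x = [3; 1, 1, 3, 2, 3].
Convergents (p_i = a_i*p_{i-1} + p_{i-2}, q_i = a_i*q_{i-1} + q_{i-2} with p_{-2}=0, p_{-1}=1, q_{-2}=1, q_{-1}=0), until the denominator exceeds 11:
  i=0: a_0=3, p_0 = 3*1 + 0 = 3, q_0 = 3*0 + 1 = 1.
  i=1: a_1=1, p_1 = 1*3 + 1 = 4, q_1 = 1*1 + 0 = 1.
  i=2: a_2=1, p_2 = 1*4 + 3 = 7, q_2 = 1*1 + 1 = 2.
  i=3: a_3=3, p_3 = 3*7 + 4 = 25, q_3 = 3*2 + 1 = 7.
  i=4: a_4=2, p_4 = 2*25 + 7 = 57, q_4 = 2*7 + 2 = 16.
q_4 = 16 > 11, so the last convergent with denominator <= 11 is p_3/q_3 = 25/7.
The closest fraction with denominator <= 11 is either p_3/q_3 or the intermediate fraction (k*p_3 + p_2)/(k*q_3 + q_2) with the largest k >= 1 whose denominator stays <= 11; these approach x as k grows, and every other convergent or intermediate fraction in range is farther away.
Largest k: floor((11 - q_2)/q_3) = floor((11 - 2)/7) = 1.
That gives (1*25 + 7)/(1*7 + 2) = 32/9.
Compare the errors: |x - 25/7| = |196*7 - 25*55|/(55*7) = 3/385, and |x - 32/9| = |196*9 - 32*55|/(55*9) = 4/495.
Cross-multiplying, 3*495 = 1485 < 1540 = 4*385, so 3/385 is smaller: the convergent 25/7 is closer to x than 32/9.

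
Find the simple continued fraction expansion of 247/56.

[4; 2, 2, 3, 3]

Run the Euclidean algorithm on 247 and 56; the successive quotients are the partial quotients a_0, a_1, ... (each step inverts the fractional part left over by the previous one):
  247 = 4*56 + 23, so a_0 = 4.
  56 = 2*23 + 10, so a_1 = 2.
  23 = 2*10 + 3, so a_2 = 2.
  10 = 3*3 + 1, so a_3 = 3.
  3 = 3*1 + 0, so a_4 = 3.
The remainder reaches 0 after 5 divisions, so the expansion has 5 partial quotients, read off in order.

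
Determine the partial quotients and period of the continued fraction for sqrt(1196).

[34; (1, 1, 2, 1, 1, 68)]

Write x_i = (sqrt(1196) + m_i)/d_i with (m_0, d_0) = (0, 1). a_0 = floor(sqrt(1196)) = 34, since 34^2 = 1156 <= 1196 < 1225 = 35^2.
Iterate m_{i+1} = d_i*a_i - m_i, d_{i+1} = (1196 - m_{i+1}^2)/d_i, a_{i+1} = floor((a_0 + m_{i+1})/d_{i+1}):
  m_1 = 1*34 - 0 = 34, d_1 = (1196 - 34^2)/1 = 40/1 = 40, a_1 = floor((34 + 34)/40) = 1.
  m_2 = 40*1 - 34 = 6, d_2 = (1196 - 6^2)/40 = 1160/40 = 29, a_2 = floor((34 + 6)/29) = 1.
  m_3 = 29*1 - 6 = 23, d_3 = (1196 - 23^2)/29 = 667/29 = 23, a_3 = floor((34 + 23)/23) = 2.
  m_4 = 23*2 - 23 = 23, d_4 = (1196 - 23^2)/23 = 667/23 = 29, a_4 = floor((34 + 23)/29) = 1.
  m_5 = 29*1 - 23 = 6, d_5 = (1196 - 6^2)/29 = 1160/29 = 40, a_5 = floor((34 + 6)/40) = 1.
  m_6 = 40*1 - 6 = 34, d_6 = (1196 - 34^2)/40 = 40/40 = 1, a_6 = floor((34 + 34)/1) = 68.
  m_7 = 1*68 - 34 = 34, d_7 = (1196 - 34^2)/1 = 40/1 = 40: (m_7, d_7) = (m_1, d_1) = (34, 40), so from here the quotients repeat a_1, ..., a_6; the period length is 6.
Hence the expansion of sqrt(1196) is a_0 = 34 followed by the repeating block 1, 1, 2, 1, 1, 68 (period 6).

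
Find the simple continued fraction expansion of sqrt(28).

Write x_i = (sqrt(28) + m_i)/d_i with (m_0, d_0) = (0, 1). a_0 = floor(sqrt(28)) = 5, since 5^2 = 25 <= 28 < 36 = 6^2.
Iterate m_{i+1} = d_i*a_i - m_i, d_{i+1} = (28 - m_{i+1}^2)/d_i, a_{i+1} = floor((a_0 + m_{i+1})/d_{i+1}):
  m_1 = 1*5 - 0 = 5, d_1 = (28 - 5^2)/1 = 3/1 = 3, a_1 = floor((5 + 5)/3) = 3.
  m_2 = 3*3 - 5 = 4, d_2 = (28 - 4^2)/3 = 12/3 = 4, a_2 = floor((5 + 4)/4) = 2.
  m_3 = 4*2 - 4 = 4, d_3 = (28 - 4^2)/4 = 12/4 = 3, a_3 = floor((5 + 4)/3) = 3.
  m_4 = 3*3 - 4 = 5, d_4 = (28 - 5^2)/3 = 3/3 = 1, a_4 = floor((5 + 5)/1) = 10.
  m_5 = 1*10 - 5 = 5, d_5 = (28 - 5^2)/1 = 3/1 = 3: (m_5, d_5) = (m_1, d_1) = (5, 3), so from here the quotients repeat a_1, ..., a_4; the period length is 4.
Hence the expansion of sqrt(28) is a_0 = 5 followed by the repeating block 3, 2, 3, 10 (period 4).

[5; (3, 2, 3, 10)]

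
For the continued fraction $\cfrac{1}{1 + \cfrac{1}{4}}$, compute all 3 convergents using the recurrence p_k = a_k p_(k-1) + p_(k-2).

Using the convergent recurrence p_i = a_i*p_{i-1} + p_{i-2}, q_i = a_i*q_{i-1} + q_{i-2} with p_{-2}=0, p_{-1}=1, q_{-2}=1, q_{-1}=0:
  i=0: a_0=0, p_0 = 0*1 + 0 = 0, q_0 = 0*0 + 1 = 1.
  i=1: a_1=1, p_1 = 1*0 + 1 = 1, q_1 = 1*1 + 0 = 1.
  i=2: a_2=4, p_2 = 4*1 + 0 = 4, q_2 = 4*1 + 1 = 5.

0/1, 1/1, 4/5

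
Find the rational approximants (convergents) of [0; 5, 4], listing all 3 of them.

Using the convergent recurrence p_i = a_i*p_{i-1} + p_{i-2}, q_i = a_i*q_{i-1} + q_{i-2} with p_{-2}=0, p_{-1}=1, q_{-2}=1, q_{-1}=0:
  i=0: a_0=0, p_0 = 0*1 + 0 = 0, q_0 = 0*0 + 1 = 1.
  i=1: a_1=5, p_1 = 5*0 + 1 = 1, q_1 = 5*1 + 0 = 5.
  i=2: a_2=4, p_2 = 4*1 + 0 = 4, q_2 = 4*5 + 1 = 21.

0/1, 1/5, 4/21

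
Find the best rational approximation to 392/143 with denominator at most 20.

Expand x = 392/143 as a continued fraction with the Euclidean algorithm:
  392 = 2*143 + 106, so a_0 = 2.
  143 = 1*106 + 37, so a_1 = 1.
  106 = 2*37 + 32, so a_2 = 2.
  37 = 1*32 + 5, so a_3 = 1.
  32 = 6*5 + 2, so a_4 = 6.
  5 = 2*2 + 1, so a_5 = 2.
  2 = 2*1 + 0, so a_6 = 2.
so x = [2; 1, 2, 1, 6, 2, 2].
Convergents (p_i = a_i*p_{i-1} + p_{i-2}, q_i = a_i*q_{i-1} + q_{i-2} with p_{-2}=0, p_{-1}=1, q_{-2}=1, q_{-1}=0), until the denominator exceeds 20:
  i=0: a_0=2, p_0 = 2*1 + 0 = 2, q_0 = 2*0 + 1 = 1.
  i=1: a_1=1, p_1 = 1*2 + 1 = 3, q_1 = 1*1 + 0 = 1.
  i=2: a_2=2, p_2 = 2*3 + 2 = 8, q_2 = 2*1 + 1 = 3.
  i=3: a_3=1, p_3 = 1*8 + 3 = 11, q_3 = 1*3 + 1 = 4.
  i=4: a_4=6, p_4 = 6*11 + 8 = 74, q_4 = 6*4 + 3 = 27.
q_4 = 27 > 20, so the last convergent with denominator <= 20 is p_3/q_3 = 11/4.
The closest fraction with denominator <= 20 is either p_3/q_3 or the intermediate fraction (k*p_3 + p_2)/(k*q_3 + q_2) with the largest k >= 1 whose denominator stays <= 20; these approach x as k grows, and every other convergent or intermediate fraction in range is farther away.
Largest k: floor((20 - q_2)/q_3) = floor((20 - 3)/4) = 4.
That gives (4*11 + 8)/(4*4 + 3) = 52/19.
Compare the errors: |x - 11/4| = |392*4 - 11*143|/(143*4) = 5/572, and |x - 52/19| = |392*19 - 52*143|/(143*19) = 12/2717.
Cross-multiplying, 12*572 = 6864 < 13585 = 5*2717, so 12/2717 is smaller: the intermediate fraction 52/19 is closer to x than 11/4.

52/19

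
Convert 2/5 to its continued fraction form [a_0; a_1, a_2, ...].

Run the Euclidean algorithm on 2 and 5; the successive quotients are the partial quotients a_0, a_1, ... (each step inverts the fractional part left over by the previous one):
  2 = 0*5 + 2, so a_0 = 0.
  5 = 2*2 + 1, so a_1 = 2.
  2 = 2*1 + 0, so a_2 = 2.
The remainder reaches 0 after 3 divisions, so the expansion has 3 partial quotients, read off in order.

[0; 2, 2]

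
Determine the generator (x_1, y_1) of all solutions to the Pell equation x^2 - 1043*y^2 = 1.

First expand sqrt(1043) as a continued fraction. With x_i = (sqrt(1043) + m_i)/d_i and (m_0, d_0) = (0, 1): a_0 = floor(sqrt(1043)) = 32, since 32^2 = 1024 <= 1043 < 1089 = 33^2.
Iterate m_{i+1} = d_i*a_i - m_i, d_{i+1} = (1043 - m_{i+1}^2)/d_i, a_{i+1} = floor((a_0 + m_{i+1})/d_{i+1}):
  m_1 = 1*32 - 0 = 32, d_1 = (1043 - 32^2)/1 = 19/1 = 19, a_1 = floor((32 + 32)/19) = 3.
  m_2 = 19*3 - 32 = 25, d_2 = (1043 - 25^2)/19 = 418/19 = 22, a_2 = floor((32 + 25)/22) = 2.
  m_3 = 22*2 - 25 = 19, d_3 = (1043 - 19^2)/22 = 682/22 = 31, a_3 = floor((32 + 19)/31) = 1.
  m_4 = 31*1 - 19 = 12, d_4 = (1043 - 12^2)/31 = 899/31 = 29, a_4 = floor((32 + 12)/29) = 1.
  m_5 = 29*1 - 12 = 17, d_5 = (1043 - 17^2)/29 = 754/29 = 26, a_5 = floor((32 + 17)/26) = 1.
  m_6 = 26*1 - 17 = 9, d_6 = (1043 - 9^2)/26 = 962/26 = 37, a_6 = floor((32 + 9)/37) = 1.
  m_7 = 37*1 - 9 = 28, d_7 = (1043 - 28^2)/37 = 259/37 = 7, a_7 = floor((32 + 28)/7) = 8.
  m_8 = 7*8 - 28 = 28, d_8 = (1043 - 28^2)/7 = 259/7 = 37, a_8 = floor((32 + 28)/37) = 1.
  m_9 = 37*1 - 28 = 9, d_9 = (1043 - 9^2)/37 = 962/37 = 26, a_9 = floor((32 + 9)/26) = 1.
  m_10 = 26*1 - 9 = 17, d_10 = (1043 - 17^2)/26 = 754/26 = 29, a_10 = floor((32 + 17)/29) = 1.
  m_11 = 29*1 - 17 = 12, d_11 = (1043 - 12^2)/29 = 899/29 = 31, a_11 = floor((32 + 12)/31) = 1.
  m_12 = 31*1 - 12 = 19, d_12 = (1043 - 19^2)/31 = 682/31 = 22, a_12 = floor((32 + 19)/22) = 2.
  m_13 = 22*2 - 19 = 25, d_13 = (1043 - 25^2)/22 = 418/22 = 19, a_13 = floor((32 + 25)/19) = 3.
  m_14 = 19*3 - 25 = 32, d_14 = (1043 - 32^2)/19 = 19/19 = 1, a_14 = floor((32 + 32)/1) = 64.
  m_15 = 1*64 - 32 = 32, d_15 = (1043 - 32^2)/1 = 19/1 = 19: (m_15, d_15) = (m_1, d_1) = (32, 19), so from here the quotients repeat a_1, ..., a_14; the period length is 14.
So sqrt(1043) = [32; (3, 2, 1, 1, 1, 1, 8, 1, 1, 1, 1, 2, 3, 64)] with period length k = 14.
k is even, so the fundamental solution of x^2 - 1043y^2 = 1 is (p_{k-1}, q_{k-1}) = (p_13, q_13); compute convergents through index 13.
Convergents (p_i = a_i*p_{i-1} + p_{i-2}, q_i = a_i*q_{i-1} + q_{i-2} with p_{-2}=0, p_{-1}=1, q_{-2}=1, q_{-1}=0):
  i=0: a_0=32, p_0 = 32*1 + 0 = 32, q_0 = 32*0 + 1 = 1.
  i=1: a_1=3, p_1 = 3*32 + 1 = 97, q_1 = 3*1 + 0 = 3.
  i=2: a_2=2, p_2 = 2*97 + 32 = 226, q_2 = 2*3 + 1 = 7.
  i=3: a_3=1, p_3 = 1*226 + 97 = 323, q_3 = 1*7 + 3 = 10.
  i=4: a_4=1, p_4 = 1*323 + 226 = 549, q_4 = 1*10 + 7 = 17.
  i=5: a_5=1, p_5 = 1*549 + 323 = 872, q_5 = 1*17 + 10 = 27.
  i=6: a_6=1, p_6 = 1*872 + 549 = 1421, q_6 = 1*27 + 17 = 44.
  i=7: a_7=8, p_7 = 8*1421 + 872 = 12240, q_7 = 8*44 + 27 = 379.
  i=8: a_8=1, p_8 = 1*12240 + 1421 = 13661, q_8 = 1*379 + 44 = 423.
  i=9: a_9=1, p_9 = 1*13661 + 12240 = 25901, q_9 = 1*423 + 379 = 802.
  i=10: a_10=1, p_10 = 1*25901 + 13661 = 39562, q_10 = 1*802 + 423 = 1225.
  i=11: a_11=1, p_11 = 1*39562 + 25901 = 65463, q_11 = 1*1225 + 802 = 2027.
  i=12: a_12=2, p_12 = 2*65463 + 39562 = 170488, q_12 = 2*2027 + 1225 = 5279.
  i=13: a_13=3, p_13 = 3*170488 + 65463 = 576927, q_13 = 3*5279 + 2027 = 17864.
Check: 576927^2 - 1043*17864^2 = 332844763329 - 332844763328 = 1, so (x, y) = (576927, 17864) solves the equation, and by the theorem it is the least positive solution.

(x, y) = (576927, 17864)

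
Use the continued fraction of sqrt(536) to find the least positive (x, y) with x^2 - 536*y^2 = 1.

(x, y) = (145925, 6303)

First expand sqrt(536) as a continued fraction. With x_i = (sqrt(536) + m_i)/d_i and (m_0, d_0) = (0, 1): a_0 = floor(sqrt(536)) = 23, since 23^2 = 529 <= 536 < 576 = 24^2.
Iterate m_{i+1} = d_i*a_i - m_i, d_{i+1} = (536 - m_{i+1}^2)/d_i, a_{i+1} = floor((a_0 + m_{i+1})/d_{i+1}):
  m_1 = 1*23 - 0 = 23, d_1 = (536 - 23^2)/1 = 7/1 = 7, a_1 = floor((23 + 23)/7) = 6.
  m_2 = 7*6 - 23 = 19, d_2 = (536 - 19^2)/7 = 175/7 = 25, a_2 = floor((23 + 19)/25) = 1.
  m_3 = 25*1 - 19 = 6, d_3 = (536 - 6^2)/25 = 500/25 = 20, a_3 = floor((23 + 6)/20) = 1.
  m_4 = 20*1 - 6 = 14, d_4 = (536 - 14^2)/20 = 340/20 = 17, a_4 = floor((23 + 14)/17) = 2.
  m_5 = 17*2 - 14 = 20, d_5 = (536 - 20^2)/17 = 136/17 = 8, a_5 = floor((23 + 20)/8) = 5.
  m_6 = 8*5 - 20 = 20, d_6 = (536 - 20^2)/8 = 136/8 = 17, a_6 = floor((23 + 20)/17) = 2.
  m_7 = 17*2 - 20 = 14, d_7 = (536 - 14^2)/17 = 340/17 = 20, a_7 = floor((23 + 14)/20) = 1.
  m_8 = 20*1 - 14 = 6, d_8 = (536 - 6^2)/20 = 500/20 = 25, a_8 = floor((23 + 6)/25) = 1.
  m_9 = 25*1 - 6 = 19, d_9 = (536 - 19^2)/25 = 175/25 = 7, a_9 = floor((23 + 19)/7) = 6.
  m_10 = 7*6 - 19 = 23, d_10 = (536 - 23^2)/7 = 7/7 = 1, a_10 = floor((23 + 23)/1) = 46.
  m_11 = 1*46 - 23 = 23, d_11 = (536 - 23^2)/1 = 7/1 = 7: (m_11, d_11) = (m_1, d_1) = (23, 7), so from here the quotients repeat a_1, ..., a_10; the period length is 10.
So sqrt(536) = [23; (6, 1, 1, 2, 5, 2, 1, 1, 6, 46)] with period length k = 10.
k is even, so the fundamental solution of x^2 - 536y^2 = 1 is (p_{k-1}, q_{k-1}) = (p_9, q_9); compute convergents through index 9.
Convergents (p_i = a_i*p_{i-1} + p_{i-2}, q_i = a_i*q_{i-1} + q_{i-2} with p_{-2}=0, p_{-1}=1, q_{-2}=1, q_{-1}=0):
  i=0: a_0=23, p_0 = 23*1 + 0 = 23, q_0 = 23*0 + 1 = 1.
  i=1: a_1=6, p_1 = 6*23 + 1 = 139, q_1 = 6*1 + 0 = 6.
  i=2: a_2=1, p_2 = 1*139 + 23 = 162, q_2 = 1*6 + 1 = 7.
  i=3: a_3=1, p_3 = 1*162 + 139 = 301, q_3 = 1*7 + 6 = 13.
  i=4: a_4=2, p_4 = 2*301 + 162 = 764, q_4 = 2*13 + 7 = 33.
  i=5: a_5=5, p_5 = 5*764 + 301 = 4121, q_5 = 5*33 + 13 = 178.
  i=6: a_6=2, p_6 = 2*4121 + 764 = 9006, q_6 = 2*178 + 33 = 389.
  i=7: a_7=1, p_7 = 1*9006 + 4121 = 13127, q_7 = 1*389 + 178 = 567.
  i=8: a_8=1, p_8 = 1*13127 + 9006 = 22133, q_8 = 1*567 + 389 = 956.
  i=9: a_9=6, p_9 = 6*22133 + 13127 = 145925, q_9 = 6*956 + 567 = 6303.
Check: 145925^2 - 536*6303^2 = 21294105625 - 21294105624 = 1, so (x, y) = (145925, 6303) solves the equation, and by the theorem it is the least positive solution.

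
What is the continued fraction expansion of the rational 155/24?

Run the Euclidean algorithm on 155 and 24; the successive quotients are the partial quotients a_0, a_1, ... (each step inverts the fractional part left over by the previous one):
  155 = 6*24 + 11, so a_0 = 6.
  24 = 2*11 + 2, so a_1 = 2.
  11 = 5*2 + 1, so a_2 = 5.
  2 = 2*1 + 0, so a_3 = 2.
The remainder reaches 0 after 4 divisions, so the expansion has 4 partial quotients, read off in order.

[6; 2, 5, 2]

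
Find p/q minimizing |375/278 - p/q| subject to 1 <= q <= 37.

27/20

Expand x = 375/278 as a continued fraction with the Euclidean algorithm:
  375 = 1*278 + 97, so a_0 = 1.
  278 = 2*97 + 84, so a_1 = 2.
  97 = 1*84 + 13, so a_2 = 1.
  84 = 6*13 + 6, so a_3 = 6.
  13 = 2*6 + 1, so a_4 = 2.
  6 = 6*1 + 0, so a_5 = 6.
so x = [1; 2, 1, 6, 2, 6].
Convergents (p_i = a_i*p_{i-1} + p_{i-2}, q_i = a_i*q_{i-1} + q_{i-2} with p_{-2}=0, p_{-1}=1, q_{-2}=1, q_{-1}=0), until the denominator exceeds 37:
  i=0: a_0=1, p_0 = 1*1 + 0 = 1, q_0 = 1*0 + 1 = 1.
  i=1: a_1=2, p_1 = 2*1 + 1 = 3, q_1 = 2*1 + 0 = 2.
  i=2: a_2=1, p_2 = 1*3 + 1 = 4, q_2 = 1*2 + 1 = 3.
  i=3: a_3=6, p_3 = 6*4 + 3 = 27, q_3 = 6*3 + 2 = 20.
  i=4: a_4=2, p_4 = 2*27 + 4 = 58, q_4 = 2*20 + 3 = 43.
q_4 = 43 > 37, so the last convergent with denominator <= 37 is p_3/q_3 = 27/20.
The closest fraction with denominator <= 37 is either p_3/q_3 or the intermediate fraction (k*p_3 + p_2)/(k*q_3 + q_2) with the largest k >= 1 whose denominator stays <= 37; these approach x as k grows, and every other convergent or intermediate fraction in range is farther away.
Largest k: floor((37 - q_2)/q_3) = floor((37 - 3)/20) = 1.
That gives (1*27 + 4)/(1*20 + 3) = 31/23.
Compare the errors: |x - 27/20| = |375*20 - 27*278|/(278*20) = 6/5560, and |x - 31/23| = |375*23 - 31*278|/(278*23) = 7/6394.
Cross-multiplying, 6*6394 = 38364 < 38920 = 7*5560, so 6/5560 is smaller: the convergent 27/20 is closer to x than 31/23.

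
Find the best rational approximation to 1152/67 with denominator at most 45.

619/36

Expand x = 1152/67 as a continued fraction with the Euclidean algorithm:
  1152 = 17*67 + 13, so a_0 = 17.
  67 = 5*13 + 2, so a_1 = 5.
  13 = 6*2 + 1, so a_2 = 6.
  2 = 2*1 + 0, so a_3 = 2.
so x = [17; 5, 6, 2].
Convergents (p_i = a_i*p_{i-1} + p_{i-2}, q_i = a_i*q_{i-1} + q_{i-2} with p_{-2}=0, p_{-1}=1, q_{-2}=1, q_{-1}=0), until the denominator exceeds 45:
  i=0: a_0=17, p_0 = 17*1 + 0 = 17, q_0 = 17*0 + 1 = 1.
  i=1: a_1=5, p_1 = 5*17 + 1 = 86, q_1 = 5*1 + 0 = 5.
  i=2: a_2=6, p_2 = 6*86 + 17 = 533, q_2 = 6*5 + 1 = 31.
  i=3: a_3=2, p_3 = 2*533 + 86 = 1152, q_3 = 2*31 + 5 = 67.
q_3 = 67 > 45, so the last convergent with denominator <= 45 is p_2/q_2 = 533/31.
The closest fraction with denominator <= 45 is either p_2/q_2 or the intermediate fraction (k*p_2 + p_1)/(k*q_2 + q_1) with the largest k >= 1 whose denominator stays <= 45; these approach x as k grows, and every other convergent or intermediate fraction in range is farther away.
Largest k: floor((45 - q_1)/q_2) = floor((45 - 5)/31) = 1.
That gives (1*533 + 86)/(1*31 + 5) = 619/36.
Compare the errors: |x - 533/31| = |1152*31 - 533*67|/(67*31) = 1/2077, and |x - 619/36| = |1152*36 - 619*67|/(67*36) = 1/2412.
Cross-multiplying, 1*2077 = 2077 < 2412 = 1*2412, so 1/2412 is smaller: the intermediate fraction 619/36 is closer to x than 533/31.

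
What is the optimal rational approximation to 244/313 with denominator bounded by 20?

7/9

Expand x = 244/313 as a continued fraction with the Euclidean algorithm:
  244 = 0*313 + 244, so a_0 = 0.
  313 = 1*244 + 69, so a_1 = 1.
  244 = 3*69 + 37, so a_2 = 3.
  69 = 1*37 + 32, so a_3 = 1.
  37 = 1*32 + 5, so a_4 = 1.
  32 = 6*5 + 2, so a_5 = 6.
  5 = 2*2 + 1, so a_6 = 2.
  2 = 2*1 + 0, so a_7 = 2.
so x = [0; 1, 3, 1, 1, 6, 2, 2].
Convergents (p_i = a_i*p_{i-1} + p_{i-2}, q_i = a_i*q_{i-1} + q_{i-2} with p_{-2}=0, p_{-1}=1, q_{-2}=1, q_{-1}=0), until the denominator exceeds 20:
  i=0: a_0=0, p_0 = 0*1 + 0 = 0, q_0 = 0*0 + 1 = 1.
  i=1: a_1=1, p_1 = 1*0 + 1 = 1, q_1 = 1*1 + 0 = 1.
  i=2: a_2=3, p_2 = 3*1 + 0 = 3, q_2 = 3*1 + 1 = 4.
  i=3: a_3=1, p_3 = 1*3 + 1 = 4, q_3 = 1*4 + 1 = 5.
  i=4: a_4=1, p_4 = 1*4 + 3 = 7, q_4 = 1*5 + 4 = 9.
  i=5: a_5=6, p_5 = 6*7 + 4 = 46, q_5 = 6*9 + 5 = 59.
q_5 = 59 > 20, so the last convergent with denominator <= 20 is p_4/q_4 = 7/9.
The closest fraction with denominator <= 20 is either p_4/q_4 or the intermediate fraction (k*p_4 + p_3)/(k*q_4 + q_3) with the largest k >= 1 whose denominator stays <= 20; these approach x as k grows, and every other convergent or intermediate fraction in range is farther away.
Largest k: floor((20 - q_3)/q_4) = floor((20 - 5)/9) = 1.
That gives (1*7 + 4)/(1*9 + 5) = 11/14.
Compare the errors: |x - 7/9| = |244*9 - 7*313|/(313*9) = 5/2817, and |x - 11/14| = |244*14 - 11*313|/(313*14) = 27/4382.
Cross-multiplying, 5*4382 = 21910 < 76059 = 27*2817, so 5/2817 is smaller: the convergent 7/9 is closer to x than 11/14.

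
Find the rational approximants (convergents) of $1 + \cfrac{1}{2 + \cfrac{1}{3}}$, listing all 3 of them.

Using the convergent recurrence p_i = a_i*p_{i-1} + p_{i-2}, q_i = a_i*q_{i-1} + q_{i-2} with p_{-2}=0, p_{-1}=1, q_{-2}=1, q_{-1}=0:
  i=0: a_0=1, p_0 = 1*1 + 0 = 1, q_0 = 1*0 + 1 = 1.
  i=1: a_1=2, p_1 = 2*1 + 1 = 3, q_1 = 2*1 + 0 = 2.
  i=2: a_2=3, p_2 = 3*3 + 1 = 10, q_2 = 3*2 + 1 = 7.

1/1, 3/2, 10/7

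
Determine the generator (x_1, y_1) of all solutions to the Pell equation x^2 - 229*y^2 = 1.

First expand sqrt(229) as a continued fraction. With x_i = (sqrt(229) + m_i)/d_i and (m_0, d_0) = (0, 1): a_0 = floor(sqrt(229)) = 15, since 15^2 = 225 <= 229 < 256 = 16^2.
Iterate m_{i+1} = d_i*a_i - m_i, d_{i+1} = (229 - m_{i+1}^2)/d_i, a_{i+1} = floor((a_0 + m_{i+1})/d_{i+1}):
  m_1 = 1*15 - 0 = 15, d_1 = (229 - 15^2)/1 = 4/1 = 4, a_1 = floor((15 + 15)/4) = 7.
  m_2 = 4*7 - 15 = 13, d_2 = (229 - 13^2)/4 = 60/4 = 15, a_2 = floor((15 + 13)/15) = 1.
  m_3 = 15*1 - 13 = 2, d_3 = (229 - 2^2)/15 = 225/15 = 15, a_3 = floor((15 + 2)/15) = 1.
  m_4 = 15*1 - 2 = 13, d_4 = (229 - 13^2)/15 = 60/15 = 4, a_4 = floor((15 + 13)/4) = 7.
  m_5 = 4*7 - 13 = 15, d_5 = (229 - 15^2)/4 = 4/4 = 1, a_5 = floor((15 + 15)/1) = 30.
  m_6 = 1*30 - 15 = 15, d_6 = (229 - 15^2)/1 = 4/1 = 4: (m_6, d_6) = (m_1, d_1) = (15, 4), so from here the quotients repeat a_1, ..., a_5; the period length is 5.
So sqrt(229) = [15; (7, 1, 1, 7, 30)] with period length k = 5.
k is odd, so (p_{k-1}, q_{k-1}) only solves x^2 - 229y^2 = -1 and the fundamental solution of x^2 - 229y^2 = 1 is (p_{2k-1}, q_{2k-1}) = (p_9, q_9); compute convergents through index 9, running through the period twice.
Convergents (p_i = a_i*p_{i-1} + p_{i-2}, q_i = a_i*q_{i-1} + q_{i-2} with p_{-2}=0, p_{-1}=1, q_{-2}=1, q_{-1}=0):
  i=0: a_0=15, p_0 = 15*1 + 0 = 15, q_0 = 15*0 + 1 = 1.
  i=1: a_1=7, p_1 = 7*15 + 1 = 106, q_1 = 7*1 + 0 = 7.
  i=2: a_2=1, p_2 = 1*106 + 15 = 121, q_2 = 1*7 + 1 = 8.
  i=3: a_3=1, p_3 = 1*121 + 106 = 227, q_3 = 1*8 + 7 = 15.
  i=4: a_4=7, p_4 = 7*227 + 121 = 1710, q_4 = 7*15 + 8 = 113.
  i=5: a_5=30, p_5 = 30*1710 + 227 = 51527, q_5 = 30*113 + 15 = 3405.
  i=6: a_6=7, p_6 = 7*51527 + 1710 = 362399, q_6 = 7*3405 + 113 = 23948.
  i=7: a_7=1, p_7 = 1*362399 + 51527 = 413926, q_7 = 1*23948 + 3405 = 27353.
  i=8: a_8=1, p_8 = 1*413926 + 362399 = 776325, q_8 = 1*27353 + 23948 = 51301.
  i=9: a_9=7, p_9 = 7*776325 + 413926 = 5848201, q_9 = 7*51301 + 27353 = 386460.
Indeed p_4^2 - 229*q_4^2 = 2924100 - 2924101 = -1, not +1.
Check: 5848201^2 - 229*386460^2 = 34201454936401 - 34201454936400 = 1, so (x, y) = (5848201, 386460) solves the equation, and by the theorem it is the least positive solution.

(x, y) = (5848201, 386460)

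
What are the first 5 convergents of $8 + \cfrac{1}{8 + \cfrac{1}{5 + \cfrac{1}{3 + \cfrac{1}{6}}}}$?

8/1, 65/8, 333/41, 1064/131, 6717/827

Using the convergent recurrence p_i = a_i*p_{i-1} + p_{i-2}, q_i = a_i*q_{i-1} + q_{i-2} with p_{-2}=0, p_{-1}=1, q_{-2}=1, q_{-1}=0:
  i=0: a_0=8, p_0 = 8*1 + 0 = 8, q_0 = 8*0 + 1 = 1.
  i=1: a_1=8, p_1 = 8*8 + 1 = 65, q_1 = 8*1 + 0 = 8.
  i=2: a_2=5, p_2 = 5*65 + 8 = 333, q_2 = 5*8 + 1 = 41.
  i=3: a_3=3, p_3 = 3*333 + 65 = 1064, q_3 = 3*41 + 8 = 131.
  i=4: a_4=6, p_4 = 6*1064 + 333 = 6717, q_4 = 6*131 + 41 = 827.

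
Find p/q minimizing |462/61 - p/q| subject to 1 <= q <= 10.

53/7

Expand x = 462/61 as a continued fraction with the Euclidean algorithm:
  462 = 7*61 + 35, so a_0 = 7.
  61 = 1*35 + 26, so a_1 = 1.
  35 = 1*26 + 9, so a_2 = 1.
  26 = 2*9 + 8, so a_3 = 2.
  9 = 1*8 + 1, so a_4 = 1.
  8 = 8*1 + 0, so a_5 = 8.
so x = [7; 1, 1, 2, 1, 8].
Convergents (p_i = a_i*p_{i-1} + p_{i-2}, q_i = a_i*q_{i-1} + q_{i-2} with p_{-2}=0, p_{-1}=1, q_{-2}=1, q_{-1}=0), until the denominator exceeds 10:
  i=0: a_0=7, p_0 = 7*1 + 0 = 7, q_0 = 7*0 + 1 = 1.
  i=1: a_1=1, p_1 = 1*7 + 1 = 8, q_1 = 1*1 + 0 = 1.
  i=2: a_2=1, p_2 = 1*8 + 7 = 15, q_2 = 1*1 + 1 = 2.
  i=3: a_3=2, p_3 = 2*15 + 8 = 38, q_3 = 2*2 + 1 = 5.
  i=4: a_4=1, p_4 = 1*38 + 15 = 53, q_4 = 1*5 + 2 = 7.
  i=5: a_5=8, p_5 = 8*53 + 38 = 462, q_5 = 8*7 + 5 = 61.
q_5 = 61 > 10, so the last convergent with denominator <= 10 is p_4/q_4 = 53/7.
The closest fraction with denominator <= 10 is either p_4/q_4 or the intermediate fraction (k*p_4 + p_3)/(k*q_4 + q_3) with the largest k >= 1 whose denominator stays <= 10; these approach x as k grows, and every other convergent or intermediate fraction in range is farther away.
Largest k: floor((10 - q_3)/q_4) = floor((10 - 5)/7) = 0.
Since k = 0, no intermediate fraction beyond p_4/q_4 has denominator <= 10, so the convergent 53/7 is the closest (its error is |462*7 - 53*61|/(61*7) = 1/427).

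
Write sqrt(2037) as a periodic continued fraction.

[45; (7, 1, 1, 22, 30, 22, 1, 1, 7, 90)]

Write x_i = (sqrt(2037) + m_i)/d_i with (m_0, d_0) = (0, 1). a_0 = floor(sqrt(2037)) = 45, since 45^2 = 2025 <= 2037 < 2116 = 46^2.
Iterate m_{i+1} = d_i*a_i - m_i, d_{i+1} = (2037 - m_{i+1}^2)/d_i, a_{i+1} = floor((a_0 + m_{i+1})/d_{i+1}):
  m_1 = 1*45 - 0 = 45, d_1 = (2037 - 45^2)/1 = 12/1 = 12, a_1 = floor((45 + 45)/12) = 7.
  m_2 = 12*7 - 45 = 39, d_2 = (2037 - 39^2)/12 = 516/12 = 43, a_2 = floor((45 + 39)/43) = 1.
  m_3 = 43*1 - 39 = 4, d_3 = (2037 - 4^2)/43 = 2021/43 = 47, a_3 = floor((45 + 4)/47) = 1.
  m_4 = 47*1 - 4 = 43, d_4 = (2037 - 43^2)/47 = 188/47 = 4, a_4 = floor((45 + 43)/4) = 22.
  m_5 = 4*22 - 43 = 45, d_5 = (2037 - 45^2)/4 = 12/4 = 3, a_5 = floor((45 + 45)/3) = 30.
  m_6 = 3*30 - 45 = 45, d_6 = (2037 - 45^2)/3 = 12/3 = 4, a_6 = floor((45 + 45)/4) = 22.
  m_7 = 4*22 - 45 = 43, d_7 = (2037 - 43^2)/4 = 188/4 = 47, a_7 = floor((45 + 43)/47) = 1.
  m_8 = 47*1 - 43 = 4, d_8 = (2037 - 4^2)/47 = 2021/47 = 43, a_8 = floor((45 + 4)/43) = 1.
  m_9 = 43*1 - 4 = 39, d_9 = (2037 - 39^2)/43 = 516/43 = 12, a_9 = floor((45 + 39)/12) = 7.
  m_10 = 12*7 - 39 = 45, d_10 = (2037 - 45^2)/12 = 12/12 = 1, a_10 = floor((45 + 45)/1) = 90.
  m_11 = 1*90 - 45 = 45, d_11 = (2037 - 45^2)/1 = 12/1 = 12: (m_11, d_11) = (m_1, d_1) = (45, 12), so from here the quotients repeat a_1, ..., a_10; the period length is 10.
Hence the expansion of sqrt(2037) is a_0 = 45 followed by the repeating block 7, 1, 1, 22, 30, 22, 1, 1, 7, 90 (period 10).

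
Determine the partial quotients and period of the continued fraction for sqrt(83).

[9; (9, 18)]

Write x_i = (sqrt(83) + m_i)/d_i with (m_0, d_0) = (0, 1). a_0 = floor(sqrt(83)) = 9, since 9^2 = 81 <= 83 < 100 = 10^2.
Iterate m_{i+1} = d_i*a_i - m_i, d_{i+1} = (83 - m_{i+1}^2)/d_i, a_{i+1} = floor((a_0 + m_{i+1})/d_{i+1}):
  m_1 = 1*9 - 0 = 9, d_1 = (83 - 9^2)/1 = 2/1 = 2, a_1 = floor((9 + 9)/2) = 9.
  m_2 = 2*9 - 9 = 9, d_2 = (83 - 9^2)/2 = 2/2 = 1, a_2 = floor((9 + 9)/1) = 18.
  m_3 = 1*18 - 9 = 9, d_3 = (83 - 9^2)/1 = 2/1 = 2: (m_3, d_3) = (m_1, d_1) = (9, 2), so from here the quotients repeat a_1, a_2; the period length is 2.
Hence the expansion of sqrt(83) is a_0 = 9 followed by the repeating block 9, 18 (period 2).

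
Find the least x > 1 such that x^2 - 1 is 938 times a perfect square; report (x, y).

First expand sqrt(938) as a continued fraction. With x_i = (sqrt(938) + m_i)/d_i and (m_0, d_0) = (0, 1): a_0 = floor(sqrt(938)) = 30, since 30^2 = 900 <= 938 < 961 = 31^2.
Iterate m_{i+1} = d_i*a_i - m_i, d_{i+1} = (938 - m_{i+1}^2)/d_i, a_{i+1} = floor((a_0 + m_{i+1})/d_{i+1}):
  m_1 = 1*30 - 0 = 30, d_1 = (938 - 30^2)/1 = 38/1 = 38, a_1 = floor((30 + 30)/38) = 1.
  m_2 = 38*1 - 30 = 8, d_2 = (938 - 8^2)/38 = 874/38 = 23, a_2 = floor((30 + 8)/23) = 1.
  m_3 = 23*1 - 8 = 15, d_3 = (938 - 15^2)/23 = 713/23 = 31, a_3 = floor((30 + 15)/31) = 1.
  m_4 = 31*1 - 15 = 16, d_4 = (938 - 16^2)/31 = 682/31 = 22, a_4 = floor((30 + 16)/22) = 2.
  m_5 = 22*2 - 16 = 28, d_5 = (938 - 28^2)/22 = 154/22 = 7, a_5 = floor((30 + 28)/7) = 8.
  m_6 = 7*8 - 28 = 28, d_6 = (938 - 28^2)/7 = 154/7 = 22, a_6 = floor((30 + 28)/22) = 2.
  m_7 = 22*2 - 28 = 16, d_7 = (938 - 16^2)/22 = 682/22 = 31, a_7 = floor((30 + 16)/31) = 1.
  m_8 = 31*1 - 16 = 15, d_8 = (938 - 15^2)/31 = 713/31 = 23, a_8 = floor((30 + 15)/23) = 1.
  m_9 = 23*1 - 15 = 8, d_9 = (938 - 8^2)/23 = 874/23 = 38, a_9 = floor((30 + 8)/38) = 1.
  m_10 = 38*1 - 8 = 30, d_10 = (938 - 30^2)/38 = 38/38 = 1, a_10 = floor((30 + 30)/1) = 60.
  m_11 = 1*60 - 30 = 30, d_11 = (938 - 30^2)/1 = 38/1 = 38: (m_11, d_11) = (m_1, d_1) = (30, 38), so from here the quotients repeat a_1, ..., a_10; the period length is 10.
So sqrt(938) = [30; (1, 1, 1, 2, 8, 2, 1, 1, 1, 60)] with period length k = 10.
k is even, so the fundamental solution of x^2 - 938y^2 = 1 is (p_{k-1}, q_{k-1}) = (p_9, q_9); compute convergents through index 9.
Convergents (p_i = a_i*p_{i-1} + p_{i-2}, q_i = a_i*q_{i-1} + q_{i-2} with p_{-2}=0, p_{-1}=1, q_{-2}=1, q_{-1}=0):
  i=0: a_0=30, p_0 = 30*1 + 0 = 30, q_0 = 30*0 + 1 = 1.
  i=1: a_1=1, p_1 = 1*30 + 1 = 31, q_1 = 1*1 + 0 = 1.
  i=2: a_2=1, p_2 = 1*31 + 30 = 61, q_2 = 1*1 + 1 = 2.
  i=3: a_3=1, p_3 = 1*61 + 31 = 92, q_3 = 1*2 + 1 = 3.
  i=4: a_4=2, p_4 = 2*92 + 61 = 245, q_4 = 2*3 + 2 = 8.
  i=5: a_5=8, p_5 = 8*245 + 92 = 2052, q_5 = 8*8 + 3 = 67.
  i=6: a_6=2, p_6 = 2*2052 + 245 = 4349, q_6 = 2*67 + 8 = 142.
  i=7: a_7=1, p_7 = 1*4349 + 2052 = 6401, q_7 = 1*142 + 67 = 209.
  i=8: a_8=1, p_8 = 1*6401 + 4349 = 10750, q_8 = 1*209 + 142 = 351.
  i=9: a_9=1, p_9 = 1*10750 + 6401 = 17151, q_9 = 1*351 + 209 = 560.
Check: 17151^2 - 938*560^2 = 294156801 - 294156800 = 1, so (x, y) = (17151, 560) solves the equation, and by the theorem it is the least positive solution.

(x, y) = (17151, 560)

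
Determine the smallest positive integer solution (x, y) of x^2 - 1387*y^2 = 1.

(x, y) = (1510442, 40557)

First expand sqrt(1387) as a continued fraction. With x_i = (sqrt(1387) + m_i)/d_i and (m_0, d_0) = (0, 1): a_0 = floor(sqrt(1387)) = 37, since 37^2 = 1369 <= 1387 < 1444 = 38^2.
Iterate m_{i+1} = d_i*a_i - m_i, d_{i+1} = (1387 - m_{i+1}^2)/d_i, a_{i+1} = floor((a_0 + m_{i+1})/d_{i+1}):
  m_1 = 1*37 - 0 = 37, d_1 = (1387 - 37^2)/1 = 18/1 = 18, a_1 = floor((37 + 37)/18) = 4.
  m_2 = 18*4 - 37 = 35, d_2 = (1387 - 35^2)/18 = 162/18 = 9, a_2 = floor((37 + 35)/9) = 8.
  m_3 = 9*8 - 35 = 37, d_3 = (1387 - 37^2)/9 = 18/9 = 2, a_3 = floor((37 + 37)/2) = 37.
  m_4 = 2*37 - 37 = 37, d_4 = (1387 - 37^2)/2 = 18/2 = 9, a_4 = floor((37 + 37)/9) = 8.
  m_5 = 9*8 - 37 = 35, d_5 = (1387 - 35^2)/9 = 162/9 = 18, a_5 = floor((37 + 35)/18) = 4.
  m_6 = 18*4 - 35 = 37, d_6 = (1387 - 37^2)/18 = 18/18 = 1, a_6 = floor((37 + 37)/1) = 74.
  m_7 = 1*74 - 37 = 37, d_7 = (1387 - 37^2)/1 = 18/1 = 18: (m_7, d_7) = (m_1, d_1) = (37, 18), so from here the quotients repeat a_1, ..., a_6; the period length is 6.
So sqrt(1387) = [37; (4, 8, 37, 8, 4, 74)] with period length k = 6.
k is even, so the fundamental solution of x^2 - 1387y^2 = 1 is (p_{k-1}, q_{k-1}) = (p_5, q_5); compute convergents through index 5.
Convergents (p_i = a_i*p_{i-1} + p_{i-2}, q_i = a_i*q_{i-1} + q_{i-2} with p_{-2}=0, p_{-1}=1, q_{-2}=1, q_{-1}=0):
  i=0: a_0=37, p_0 = 37*1 + 0 = 37, q_0 = 37*0 + 1 = 1.
  i=1: a_1=4, p_1 = 4*37 + 1 = 149, q_1 = 4*1 + 0 = 4.
  i=2: a_2=8, p_2 = 8*149 + 37 = 1229, q_2 = 8*4 + 1 = 33.
  i=3: a_3=37, p_3 = 37*1229 + 149 = 45622, q_3 = 37*33 + 4 = 1225.
  i=4: a_4=8, p_4 = 8*45622 + 1229 = 366205, q_4 = 8*1225 + 33 = 9833.
  i=5: a_5=4, p_5 = 4*366205 + 45622 = 1510442, q_5 = 4*9833 + 1225 = 40557.
Check: 1510442^2 - 1387*40557^2 = 2281435035364 - 2281435035363 = 1, so (x, y) = (1510442, 40557) solves the equation, and by the theorem it is the least positive solution.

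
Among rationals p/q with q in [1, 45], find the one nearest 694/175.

115/29

Expand x = 694/175 as a continued fraction with the Euclidean algorithm:
  694 = 3*175 + 169, so a_0 = 3.
  175 = 1*169 + 6, so a_1 = 1.
  169 = 28*6 + 1, so a_2 = 28.
  6 = 6*1 + 0, so a_3 = 6.
so x = [3; 1, 28, 6].
Convergents (p_i = a_i*p_{i-1} + p_{i-2}, q_i = a_i*q_{i-1} + q_{i-2} with p_{-2}=0, p_{-1}=1, q_{-2}=1, q_{-1}=0), until the denominator exceeds 45:
  i=0: a_0=3, p_0 = 3*1 + 0 = 3, q_0 = 3*0 + 1 = 1.
  i=1: a_1=1, p_1 = 1*3 + 1 = 4, q_1 = 1*1 + 0 = 1.
  i=2: a_2=28, p_2 = 28*4 + 3 = 115, q_2 = 28*1 + 1 = 29.
  i=3: a_3=6, p_3 = 6*115 + 4 = 694, q_3 = 6*29 + 1 = 175.
q_3 = 175 > 45, so the last convergent with denominator <= 45 is p_2/q_2 = 115/29.
The closest fraction with denominator <= 45 is either p_2/q_2 or the intermediate fraction (k*p_2 + p_1)/(k*q_2 + q_1) with the largest k >= 1 whose denominator stays <= 45; these approach x as k grows, and every other convergent or intermediate fraction in range is farther away.
Largest k: floor((45 - q_1)/q_2) = floor((45 - 1)/29) = 1.
That gives (1*115 + 4)/(1*29 + 1) = 119/30.
Compare the errors: |x - 115/29| = |694*29 - 115*175|/(175*29) = 1/5075, and |x - 119/30| = |694*30 - 119*175|/(175*30) = 5/5250.
Cross-multiplying, 1*5250 = 5250 < 25375 = 5*5075, so 1/5075 is smaller: the convergent 115/29 is closer to x than 119/30.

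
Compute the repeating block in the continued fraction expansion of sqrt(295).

[17; (5, 1, 2, 3, 2, 6, 2, 3, 2, 1, 5, 34)]

Write x_i = (sqrt(295) + m_i)/d_i with (m_0, d_0) = (0, 1). a_0 = floor(sqrt(295)) = 17, since 17^2 = 289 <= 295 < 324 = 18^2.
Iterate m_{i+1} = d_i*a_i - m_i, d_{i+1} = (295 - m_{i+1}^2)/d_i, a_{i+1} = floor((a_0 + m_{i+1})/d_{i+1}):
  m_1 = 1*17 - 0 = 17, d_1 = (295 - 17^2)/1 = 6/1 = 6, a_1 = floor((17 + 17)/6) = 5.
  m_2 = 6*5 - 17 = 13, d_2 = (295 - 13^2)/6 = 126/6 = 21, a_2 = floor((17 + 13)/21) = 1.
  m_3 = 21*1 - 13 = 8, d_3 = (295 - 8^2)/21 = 231/21 = 11, a_3 = floor((17 + 8)/11) = 2.
  m_4 = 11*2 - 8 = 14, d_4 = (295 - 14^2)/11 = 99/11 = 9, a_4 = floor((17 + 14)/9) = 3.
  m_5 = 9*3 - 14 = 13, d_5 = (295 - 13^2)/9 = 126/9 = 14, a_5 = floor((17 + 13)/14) = 2.
  m_6 = 14*2 - 13 = 15, d_6 = (295 - 15^2)/14 = 70/14 = 5, a_6 = floor((17 + 15)/5) = 6.
  m_7 = 5*6 - 15 = 15, d_7 = (295 - 15^2)/5 = 70/5 = 14, a_7 = floor((17 + 15)/14) = 2.
  m_8 = 14*2 - 15 = 13, d_8 = (295 - 13^2)/14 = 126/14 = 9, a_8 = floor((17 + 13)/9) = 3.
  m_9 = 9*3 - 13 = 14, d_9 = (295 - 14^2)/9 = 99/9 = 11, a_9 = floor((17 + 14)/11) = 2.
  m_10 = 11*2 - 14 = 8, d_10 = (295 - 8^2)/11 = 231/11 = 21, a_10 = floor((17 + 8)/21) = 1.
  m_11 = 21*1 - 8 = 13, d_11 = (295 - 13^2)/21 = 126/21 = 6, a_11 = floor((17 + 13)/6) = 5.
  m_12 = 6*5 - 13 = 17, d_12 = (295 - 17^2)/6 = 6/6 = 1, a_12 = floor((17 + 17)/1) = 34.
  m_13 = 1*34 - 17 = 17, d_13 = (295 - 17^2)/1 = 6/1 = 6: (m_13, d_13) = (m_1, d_1) = (17, 6), so from here the quotients repeat a_1, ..., a_12; the period length is 12.
Hence the expansion of sqrt(295) is a_0 = 17 followed by the repeating block 5, 1, 2, 3, 2, 6, 2, 3, 2, 1, 5, 34 (period 12).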